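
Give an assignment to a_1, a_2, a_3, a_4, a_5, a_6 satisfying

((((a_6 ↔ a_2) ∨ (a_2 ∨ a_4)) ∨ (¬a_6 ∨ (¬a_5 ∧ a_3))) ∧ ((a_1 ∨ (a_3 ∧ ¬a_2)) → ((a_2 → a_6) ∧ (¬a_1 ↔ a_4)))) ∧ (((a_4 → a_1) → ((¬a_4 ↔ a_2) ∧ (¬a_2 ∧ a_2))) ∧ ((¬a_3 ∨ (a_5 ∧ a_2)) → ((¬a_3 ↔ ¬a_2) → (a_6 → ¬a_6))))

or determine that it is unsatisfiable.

a_1=F; a_2=T; a_3=T; a_4=T; a_5=T; a_6=F

  (((a_6 ↔ a_2) ∨ (a_2 ∨ a_4)) ∨ (¬a_6 ∨ (¬a_5 ∧ a_3))) ∧ ((a_1 ∨ (a_3 ∧ ¬a_2)) → ((a_2 → a_6) ∧ (¬a_1 ↔ a_4))) = True
    ((a_6 ↔ a_2) ∨ (a_2 ∨ a_4)) ∨ (¬a_6 ∨ (¬a_5 ∧ a_3)) = True
      (a_6 ↔ a_2) ∨ (a_2 ∨ a_4) = True
        a_6 ↔ a_2 = False
        a_2 ∨ a_4 = True
      ¬a_6 ∨ (¬a_5 ∧ a_3) = True
        ¬a_6 = True
        ¬a_5 ∧ a_3 = False
          ¬a_5 = False
    (a_1 ∨ (a_3 ∧ ¬a_2)) → ((a_2 → a_6) ∧ (¬a_1 ↔ a_4)) = True
      a_1 ∨ (a_3 ∧ ¬a_2) = False
        a_3 ∧ ¬a_2 = False
          ¬a_2 = False
      (a_2 → a_6) ∧ (¬a_1 ↔ a_4) = False
        a_2 → a_6 = False
        ¬a_1 ↔ a_4 = True
          ¬a_1 = True
  ((a_4 → a_1) → ((¬a_4 ↔ a_2) ∧ (¬a_2 ∧ a_2))) ∧ ((¬a_3 ∨ (a_5 ∧ a_2)) → ((¬a_3 ↔ ¬a_2) → (a_6 → ¬a_6))) = True
    (a_4 → a_1) → ((¬a_4 ↔ a_2) ∧ (¬a_2 ∧ a_2)) = True
      a_4 → a_1 = False
      (¬a_4 ↔ a_2) ∧ (¬a_2 ∧ a_2) = False
        ¬a_4 ↔ a_2 = False
          ¬a_4 = False
        ¬a_2 ∧ a_2 = False
          ¬a_2 = False
    (¬a_3 ∨ (a_5 ∧ a_2)) → ((¬a_3 ↔ ¬a_2) → (a_6 → ¬a_6)) = True
      ¬a_3 ∨ (a_5 ∧ a_2) = True
        ¬a_3 = False
        a_5 ∧ a_2 = True
      (¬a_3 ↔ ¬a_2) → (a_6 → ¬a_6) = True
        ¬a_3 ↔ ¬a_2 = True
          ¬a_3 = False
          ¬a_2 = False
        a_6 → ¬a_6 = True
          ¬a_6 = True
Both conjuncts True, so the formula holds.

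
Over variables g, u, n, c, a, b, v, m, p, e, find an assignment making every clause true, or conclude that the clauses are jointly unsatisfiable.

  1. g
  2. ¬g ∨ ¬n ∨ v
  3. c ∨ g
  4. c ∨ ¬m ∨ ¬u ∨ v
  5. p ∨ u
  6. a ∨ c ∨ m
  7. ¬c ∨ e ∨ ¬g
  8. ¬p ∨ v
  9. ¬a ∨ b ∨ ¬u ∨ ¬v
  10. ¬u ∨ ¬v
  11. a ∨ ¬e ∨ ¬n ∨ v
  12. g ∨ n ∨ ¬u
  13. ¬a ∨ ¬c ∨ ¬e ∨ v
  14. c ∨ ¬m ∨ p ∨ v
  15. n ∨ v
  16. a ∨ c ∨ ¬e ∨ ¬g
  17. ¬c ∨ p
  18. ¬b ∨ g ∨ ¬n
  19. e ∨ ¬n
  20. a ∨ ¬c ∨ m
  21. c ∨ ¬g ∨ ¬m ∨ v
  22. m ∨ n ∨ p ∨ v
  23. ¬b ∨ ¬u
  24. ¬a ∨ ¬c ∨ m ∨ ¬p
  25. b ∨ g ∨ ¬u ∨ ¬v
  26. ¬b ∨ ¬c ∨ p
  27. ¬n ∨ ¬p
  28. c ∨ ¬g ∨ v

Unit clause (g) forces g = True.
Set u = False.
  then (p ∨ u) forces p = True.
  then (¬p ∨ v) forces v = True.
  then (¬n ∨ ¬p) forces n = False.
Set c = False.
Set a = True.
Set b = True.
Set m = False.
Set e = True.
All clauses satisfied.

g=T, u=F, n=F, c=F, a=T, b=T, v=T, m=F, p=T, e=T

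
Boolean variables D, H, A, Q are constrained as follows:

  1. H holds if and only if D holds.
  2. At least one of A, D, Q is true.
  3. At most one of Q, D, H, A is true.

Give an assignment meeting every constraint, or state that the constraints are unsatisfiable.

D=F, H=F, A=T, Q=F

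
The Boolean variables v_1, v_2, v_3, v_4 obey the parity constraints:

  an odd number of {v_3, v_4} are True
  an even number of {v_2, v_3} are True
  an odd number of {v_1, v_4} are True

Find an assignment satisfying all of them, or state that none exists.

v_1=T; v_2=T; v_3=T; v_4=F

{v_3, v_4}: 1 true → odd ✓
{v_2, v_3}: 2 true → even ✓
{v_1, v_4}: 1 true → odd ✓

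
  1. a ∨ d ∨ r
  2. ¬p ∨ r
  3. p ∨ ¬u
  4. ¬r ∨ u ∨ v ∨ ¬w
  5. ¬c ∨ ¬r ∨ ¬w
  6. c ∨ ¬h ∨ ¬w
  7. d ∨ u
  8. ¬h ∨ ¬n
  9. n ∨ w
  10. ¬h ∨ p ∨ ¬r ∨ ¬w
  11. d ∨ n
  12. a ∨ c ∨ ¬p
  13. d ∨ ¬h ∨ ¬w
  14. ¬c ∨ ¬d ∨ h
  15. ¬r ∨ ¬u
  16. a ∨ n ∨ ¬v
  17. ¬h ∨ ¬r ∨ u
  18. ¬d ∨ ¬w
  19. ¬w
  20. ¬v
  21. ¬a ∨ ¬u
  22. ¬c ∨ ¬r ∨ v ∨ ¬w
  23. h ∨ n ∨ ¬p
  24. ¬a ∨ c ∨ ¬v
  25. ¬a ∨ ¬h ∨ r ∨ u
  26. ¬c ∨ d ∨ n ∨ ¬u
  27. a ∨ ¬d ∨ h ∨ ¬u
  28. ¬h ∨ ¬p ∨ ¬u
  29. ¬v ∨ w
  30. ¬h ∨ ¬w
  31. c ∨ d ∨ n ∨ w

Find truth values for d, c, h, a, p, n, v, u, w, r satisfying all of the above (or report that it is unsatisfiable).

d = True, c = False, h = False, a = False, p = False, n = True, v = False, u = False, w = False, r = False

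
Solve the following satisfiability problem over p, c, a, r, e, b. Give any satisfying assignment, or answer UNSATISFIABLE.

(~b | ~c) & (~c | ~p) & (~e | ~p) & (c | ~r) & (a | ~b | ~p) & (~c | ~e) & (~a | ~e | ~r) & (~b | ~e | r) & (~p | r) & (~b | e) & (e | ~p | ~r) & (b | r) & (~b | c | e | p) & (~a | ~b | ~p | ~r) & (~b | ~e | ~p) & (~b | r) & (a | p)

p = False, c = True, a = True, r = True, e = False, b = False

Set p = False.
  then (a | p) forces a = True.
Try c = False:
  (c | ~r) forces r = False.
  (b | r) forces b = True.
  clause (~b | r) is falsified — backtrack.
So c = True.
  then (~b | ~c) forces b = False.
  then (~c | ~e) forces e = False.
  then (b | r) forces r = True.
All clauses satisfied.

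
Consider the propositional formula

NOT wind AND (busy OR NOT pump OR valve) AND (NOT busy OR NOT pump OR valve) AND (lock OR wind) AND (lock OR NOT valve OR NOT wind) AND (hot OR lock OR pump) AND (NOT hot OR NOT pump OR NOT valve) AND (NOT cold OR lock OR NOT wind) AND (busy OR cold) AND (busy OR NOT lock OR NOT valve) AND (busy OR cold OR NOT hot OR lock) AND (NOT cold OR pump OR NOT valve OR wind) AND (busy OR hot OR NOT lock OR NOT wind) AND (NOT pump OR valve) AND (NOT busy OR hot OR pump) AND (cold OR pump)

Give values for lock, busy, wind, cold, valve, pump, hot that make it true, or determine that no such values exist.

lock: True; busy: True; wind: False; cold: True; valve: True; pump: True; hot: False

Unit clause (NOT wind) forces wind = False.
In (lock OR wind) only lock is left, so lock = True.
Set busy = True.
Set cold = True.
Set valve = True.
  then (NOT cold OR pump OR NOT valve OR wind) forces pump = True.
  then (NOT hot OR NOT pump OR NOT valve) forces hot = False.
All clauses satisfied.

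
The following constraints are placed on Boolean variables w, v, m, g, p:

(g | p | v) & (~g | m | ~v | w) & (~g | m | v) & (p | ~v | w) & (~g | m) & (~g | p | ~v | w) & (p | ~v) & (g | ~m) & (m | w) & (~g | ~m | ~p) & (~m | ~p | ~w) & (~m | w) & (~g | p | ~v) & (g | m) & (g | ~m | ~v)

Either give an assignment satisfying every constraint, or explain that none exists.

Try w = False:
  (m | w) forces m = True.
  clause (~m | w) is falsified — backtrack.
So w = True.
Try v = True:
  (p | ~v) forces p = True.
  (~m | ~p | ~w) forces m = False.
  (~g | m) forces g = False.
  clause (g | m) is falsified — backtrack.
So v = False.
Set m = True.
  then (g | ~m) forces g = True.
  then (~g | ~m | ~p) forces p = False.
All clauses satisfied.

w = True, v = False, m = True, g = True, p = False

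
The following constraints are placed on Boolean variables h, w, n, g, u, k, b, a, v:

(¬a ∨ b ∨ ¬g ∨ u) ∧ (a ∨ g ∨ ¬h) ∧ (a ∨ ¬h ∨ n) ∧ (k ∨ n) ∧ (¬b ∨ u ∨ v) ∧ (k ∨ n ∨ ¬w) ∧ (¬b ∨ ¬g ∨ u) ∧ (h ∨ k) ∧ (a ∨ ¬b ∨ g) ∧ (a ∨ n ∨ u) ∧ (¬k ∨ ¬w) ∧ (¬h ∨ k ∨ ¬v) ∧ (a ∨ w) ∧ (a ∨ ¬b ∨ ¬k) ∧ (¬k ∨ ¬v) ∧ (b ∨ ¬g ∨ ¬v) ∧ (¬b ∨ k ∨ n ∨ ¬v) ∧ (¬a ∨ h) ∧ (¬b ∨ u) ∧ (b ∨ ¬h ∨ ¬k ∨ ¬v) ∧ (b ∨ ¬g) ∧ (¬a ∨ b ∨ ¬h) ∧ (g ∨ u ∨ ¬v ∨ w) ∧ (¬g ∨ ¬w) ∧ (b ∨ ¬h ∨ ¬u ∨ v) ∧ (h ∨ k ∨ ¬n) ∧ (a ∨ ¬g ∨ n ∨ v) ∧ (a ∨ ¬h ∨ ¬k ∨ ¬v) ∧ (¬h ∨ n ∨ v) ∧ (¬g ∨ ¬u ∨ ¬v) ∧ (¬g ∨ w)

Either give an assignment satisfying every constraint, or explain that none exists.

h: True; w: False; n: True; g: False; u: True; k: True; b: True; a: True; v: False

Try h = False:
  (h ∨ k) forces k = True.
  (¬k ∨ ¬w) forces w = False.
  (a ∨ w) forces a = True.
  clause (¬a ∨ h) is falsified — backtrack.
So h = True.
Set w = False.
  then (a ∨ w) forces a = True.
  then (¬a ∨ b ∨ ¬h) forces b = True.
  then (¬g ∨ w) forces g = False.
  then (¬b ∨ u) forces u = True.
Try n = False:
  (k ∨ n) forces k = True.
  (¬k ∨ ¬v) forces v = False.
  clause (¬h ∨ n ∨ v) is falsified — backtrack.
So n = True.
Set k = True.
  then (¬k ∨ ¬v) forces v = False.
All clauses satisfied.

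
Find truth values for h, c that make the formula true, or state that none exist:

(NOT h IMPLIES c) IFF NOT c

h: True, c: False

  (NOT h IMPLIES c) IFF NOT c = True
    NOT h IMPLIES c = True
      NOT h = False
    NOT c = True
The formula evaluates to True.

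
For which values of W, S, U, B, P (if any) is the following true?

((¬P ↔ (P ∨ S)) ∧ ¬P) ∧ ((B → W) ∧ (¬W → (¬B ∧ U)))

W = False, S = True, U = True, B = False, P = False

  (¬P ↔ (P ∨ S)) ∧ ¬P = True
    ¬P ↔ (P ∨ S) = True
      ¬P = True
      P ∨ S = True
    ¬P = True
  (B → W) ∧ (¬W → (¬B ∧ U)) = True
    B → W = True
    ¬W → (¬B ∧ U) = True
      ¬W = True
      ¬B ∧ U = True
        ¬B = True
Both conjuncts True, so the formula holds.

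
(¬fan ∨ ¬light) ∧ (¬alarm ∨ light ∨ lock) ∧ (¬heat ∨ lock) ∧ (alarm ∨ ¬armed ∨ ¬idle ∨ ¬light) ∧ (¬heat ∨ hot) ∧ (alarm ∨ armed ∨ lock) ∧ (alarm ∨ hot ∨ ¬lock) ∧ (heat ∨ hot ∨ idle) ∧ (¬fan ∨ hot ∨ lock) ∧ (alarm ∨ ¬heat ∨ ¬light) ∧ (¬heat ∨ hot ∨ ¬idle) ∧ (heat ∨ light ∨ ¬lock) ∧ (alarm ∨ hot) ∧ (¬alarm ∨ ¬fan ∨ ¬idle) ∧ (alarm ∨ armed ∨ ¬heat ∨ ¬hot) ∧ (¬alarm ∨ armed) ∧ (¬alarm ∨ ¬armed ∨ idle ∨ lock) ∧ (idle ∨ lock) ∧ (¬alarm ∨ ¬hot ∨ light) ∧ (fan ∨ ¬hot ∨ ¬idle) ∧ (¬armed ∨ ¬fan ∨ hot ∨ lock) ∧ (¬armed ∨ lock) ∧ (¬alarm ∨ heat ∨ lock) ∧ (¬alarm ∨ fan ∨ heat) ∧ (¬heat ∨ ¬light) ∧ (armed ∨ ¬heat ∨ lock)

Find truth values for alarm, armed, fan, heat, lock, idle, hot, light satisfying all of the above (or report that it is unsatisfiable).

alarm = False; armed = True; fan = False; heat = True; lock = True; idle = False; hot = True; light = False

Set alarm = False.
  then (alarm ∨ hot) forces hot = True.
Set armed = True.
  then (¬armed ∨ lock) forces lock = True.
Set fan = False.
  then (fan ∨ ¬hot ∨ ¬idle) forces idle = False.
Set heat = True.
  then (alarm ∨ ¬heat ∨ ¬light) forces light = False.
All clauses satisfied.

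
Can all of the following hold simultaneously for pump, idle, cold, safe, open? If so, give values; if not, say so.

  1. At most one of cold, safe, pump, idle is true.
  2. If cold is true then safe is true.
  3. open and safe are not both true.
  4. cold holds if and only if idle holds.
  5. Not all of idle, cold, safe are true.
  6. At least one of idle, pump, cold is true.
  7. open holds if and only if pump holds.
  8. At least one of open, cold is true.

pump = True, idle = False, cold = False, safe = False, open = True

  (1) {cold, safe, pump, idle}: 1 true — at most one ✓
  (2) cold=F ⇒ safe: vacuous ✓
  (3) open=T, safe=F — not both ✓
  (4) cold=F, idle=F — same ✓
  (5) {idle, cold, safe}: 0/3 true — not all ✓
  (6) {idle, pump, cold}: 1 true — at least one ✓
  (7) open=T, pump=T — same ✓
  (8) {open, cold}: 1 true — at least one ✓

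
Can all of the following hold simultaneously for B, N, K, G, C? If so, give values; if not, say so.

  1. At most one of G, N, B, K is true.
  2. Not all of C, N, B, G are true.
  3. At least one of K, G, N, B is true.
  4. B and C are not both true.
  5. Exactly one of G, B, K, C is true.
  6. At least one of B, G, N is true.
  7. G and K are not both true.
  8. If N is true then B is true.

B = False, N = False, K = False, G = True, C = False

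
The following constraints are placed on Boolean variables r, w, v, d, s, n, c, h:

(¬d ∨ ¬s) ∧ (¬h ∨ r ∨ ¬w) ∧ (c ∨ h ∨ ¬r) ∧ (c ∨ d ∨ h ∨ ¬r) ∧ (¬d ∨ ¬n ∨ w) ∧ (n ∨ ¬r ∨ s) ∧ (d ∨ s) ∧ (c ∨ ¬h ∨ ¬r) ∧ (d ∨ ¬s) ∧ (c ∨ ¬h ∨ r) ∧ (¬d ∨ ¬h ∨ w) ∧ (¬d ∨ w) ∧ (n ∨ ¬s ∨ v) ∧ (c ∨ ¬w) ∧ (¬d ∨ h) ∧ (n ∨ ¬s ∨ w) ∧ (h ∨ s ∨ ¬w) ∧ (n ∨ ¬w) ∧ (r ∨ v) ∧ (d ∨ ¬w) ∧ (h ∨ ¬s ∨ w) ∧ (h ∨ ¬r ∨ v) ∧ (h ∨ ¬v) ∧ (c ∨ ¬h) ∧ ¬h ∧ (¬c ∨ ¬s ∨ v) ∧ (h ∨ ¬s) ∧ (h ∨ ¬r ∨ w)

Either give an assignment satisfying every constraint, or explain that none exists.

Case h = True:
  Clause (¬h) is falsified — contradiction.
Case h = False:
  (¬d ∨ h) forces d = False.
  (d ∨ s) forces s = True.
  Clause (d ∨ ¬s) is falsified — contradiction.
Both cases fail, so the formula is unsatisfiable.

No satisfying assignment exists.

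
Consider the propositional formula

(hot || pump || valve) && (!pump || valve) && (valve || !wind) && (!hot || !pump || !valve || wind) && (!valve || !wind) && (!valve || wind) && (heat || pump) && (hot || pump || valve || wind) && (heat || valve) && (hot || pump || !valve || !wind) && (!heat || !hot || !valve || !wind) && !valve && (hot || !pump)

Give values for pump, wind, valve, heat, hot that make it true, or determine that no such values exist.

Unit clause (!valve) forces valve = False.
In (!pump || valve) only !pump is left, so pump = False.
In (valve || !wind) only !wind is left, so wind = False.
In (heat || pump) only heat is left, so heat = True.
In (hot || pump || valve || wind) only hot is left, so hot = True.
All clauses satisfied.

pump = False, wind = False, valve = False, heat = True, hot = True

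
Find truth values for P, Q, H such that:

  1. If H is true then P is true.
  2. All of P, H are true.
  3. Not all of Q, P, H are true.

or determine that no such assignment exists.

P=T, Q=F, H=T

  (1) H=T ⇒ P: T ✓
  (2) {P, H}: all 2 true ✓
  (3) {Q, P, H}: 2/3 true — not all ✓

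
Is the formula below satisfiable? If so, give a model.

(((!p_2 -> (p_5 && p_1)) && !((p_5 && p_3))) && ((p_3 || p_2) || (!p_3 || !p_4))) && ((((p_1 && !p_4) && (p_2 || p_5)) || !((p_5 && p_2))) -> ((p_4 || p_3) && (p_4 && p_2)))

p_1=T, p_2=T, p_3=F, p_4=T, p_5=T

  ((!p_2 -> (p_5 && p_1)) && !((p_5 && p_3))) && ((p_3 || p_2) || (!p_3 || !p_4)) = True
    (!p_2 -> (p_5 && p_1)) && !((p_5 && p_3)) = True
      !p_2 -> (p_5 && p_1) = True
        !p_2 = False
        p_5 && p_1 = True
      !((p_5 && p_3)) = True
        p_5 && p_3 = False
    (p_3 || p_2) || (!p_3 || !p_4) = True
      p_3 || p_2 = True
      !p_3 || !p_4 = True
        !p_3 = True
        !p_4 = False
  (((p_1 && !p_4) && (p_2 || p_5)) || !((p_5 && p_2))) -> ((p_4 || p_3) && (p_4 && p_2)) = True
    ((p_1 && !p_4) && (p_2 || p_5)) || !((p_5 && p_2)) = False
      (p_1 && !p_4) && (p_2 || p_5) = False
        p_1 && !p_4 = False
          !p_4 = False
        p_2 || p_5 = True
      !((p_5 && p_2)) = False
        p_5 && p_2 = True
    (p_4 || p_3) && (p_4 && p_2) = True
      p_4 || p_3 = True
      p_4 && p_2 = True
Both conjuncts True, so the formula holds.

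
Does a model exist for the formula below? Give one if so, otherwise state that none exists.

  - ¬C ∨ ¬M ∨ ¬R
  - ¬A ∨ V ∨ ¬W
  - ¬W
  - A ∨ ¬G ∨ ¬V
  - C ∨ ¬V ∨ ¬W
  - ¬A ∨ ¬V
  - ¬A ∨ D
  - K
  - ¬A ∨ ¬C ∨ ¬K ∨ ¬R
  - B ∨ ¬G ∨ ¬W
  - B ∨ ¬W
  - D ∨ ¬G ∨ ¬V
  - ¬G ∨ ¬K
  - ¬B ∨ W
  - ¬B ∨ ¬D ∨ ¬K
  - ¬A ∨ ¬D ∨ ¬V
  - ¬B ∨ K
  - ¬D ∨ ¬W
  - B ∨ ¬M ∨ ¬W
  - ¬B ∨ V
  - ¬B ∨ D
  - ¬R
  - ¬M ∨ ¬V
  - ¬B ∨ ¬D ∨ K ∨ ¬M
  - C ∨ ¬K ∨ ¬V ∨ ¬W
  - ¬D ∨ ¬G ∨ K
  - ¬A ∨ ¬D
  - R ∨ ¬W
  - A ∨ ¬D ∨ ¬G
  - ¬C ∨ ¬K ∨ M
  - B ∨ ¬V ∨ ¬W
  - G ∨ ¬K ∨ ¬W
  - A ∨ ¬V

Unit clause (¬W) forces W = False.
Unit clause (K) forces K = True.
In (¬G ∨ ¬K) only ¬G is left, so G = False.
In (¬B ∨ W) only ¬B is left, so B = False.
Unit clause (¬R) forces R = False.
Set C = False.
Try A = True:
  (¬A ∨ ¬V) forces V = False.
  (¬A ∨ D) forces D = True.
  clause (¬A ∨ ¬D) is falsified — backtrack.
So A = False.
  then (A ∨ ¬V) forces V = False.
Set D = True.
Set M = False.
All clauses satisfied.

G = False, C = False, A = False, D = True, W = False, V = False, R = False, M = False, B = False, K = True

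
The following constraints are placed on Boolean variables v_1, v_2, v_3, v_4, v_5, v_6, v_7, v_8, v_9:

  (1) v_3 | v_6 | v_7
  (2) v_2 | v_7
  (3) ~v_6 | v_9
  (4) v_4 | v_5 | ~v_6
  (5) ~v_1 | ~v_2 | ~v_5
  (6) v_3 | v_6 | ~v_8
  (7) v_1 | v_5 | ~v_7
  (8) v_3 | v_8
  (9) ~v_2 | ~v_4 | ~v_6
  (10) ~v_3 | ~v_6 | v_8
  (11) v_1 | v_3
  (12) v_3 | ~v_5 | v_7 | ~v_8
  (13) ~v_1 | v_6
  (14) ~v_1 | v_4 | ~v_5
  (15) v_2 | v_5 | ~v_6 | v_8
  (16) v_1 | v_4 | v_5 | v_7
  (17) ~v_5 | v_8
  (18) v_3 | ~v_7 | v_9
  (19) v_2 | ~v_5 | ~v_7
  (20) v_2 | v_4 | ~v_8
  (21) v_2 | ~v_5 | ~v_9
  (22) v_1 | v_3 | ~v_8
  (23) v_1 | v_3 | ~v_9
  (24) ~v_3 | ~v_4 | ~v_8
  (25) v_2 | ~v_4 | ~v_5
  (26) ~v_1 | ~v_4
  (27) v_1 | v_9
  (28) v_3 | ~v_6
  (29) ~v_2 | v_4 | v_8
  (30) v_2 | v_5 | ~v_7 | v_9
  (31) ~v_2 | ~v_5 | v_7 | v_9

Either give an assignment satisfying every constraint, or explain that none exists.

v_1 = False, v_2 = True, v_3 = True, v_4 = False, v_5 = True, v_6 = True, v_7 = True, v_8 = True, v_9 = True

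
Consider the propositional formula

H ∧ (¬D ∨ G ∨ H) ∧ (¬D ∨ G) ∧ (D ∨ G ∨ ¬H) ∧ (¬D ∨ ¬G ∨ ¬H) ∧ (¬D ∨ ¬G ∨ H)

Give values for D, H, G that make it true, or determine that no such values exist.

D: False, H: True, G: True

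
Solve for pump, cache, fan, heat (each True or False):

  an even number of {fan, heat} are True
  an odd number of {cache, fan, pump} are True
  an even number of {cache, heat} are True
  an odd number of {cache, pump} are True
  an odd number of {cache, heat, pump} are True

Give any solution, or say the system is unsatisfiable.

pump: True; cache: False; fan: False; heat: False

{fan, heat}: 0 true → even ✓
{cache, fan, pump}: 1 true → odd ✓
{cache, heat}: 0 true → even ✓
{cache, pump}: 1 true → odd ✓
{cache, heat, pump}: 1 true → odd ✓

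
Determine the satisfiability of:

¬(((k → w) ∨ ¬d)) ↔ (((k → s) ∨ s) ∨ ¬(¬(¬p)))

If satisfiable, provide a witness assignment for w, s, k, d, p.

w: True, s: False, k: True, d: True, p: True

  ¬(((k → w) ∨ ¬d)) ↔ (((k → s) ∨ s) ∨ ¬(¬(¬p))) = True
    ¬(((k → w) ∨ ¬d)) = False
      (k → w) ∨ ¬d = True
        k → w = True
        ¬d = False
    ((k → s) ∨ s) ∨ ¬(¬(¬p)) = False
      (k → s) ∨ s = False
        k → s = False
      ¬(¬(¬p)) = False
        ¬(¬p) = True
          ¬p = False
The formula evaluates to True.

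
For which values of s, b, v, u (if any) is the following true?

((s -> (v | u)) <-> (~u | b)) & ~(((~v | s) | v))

UNSATISFIABLE

The conjunct ~(((~v | s) | v)) is unsatisfiable on its own:
  s=F, v=F: evaluates to False.
  s=F, v=T: evaluates to False.
  s=T, v=F: evaluates to False.
  s=T, v=T: evaluates to False.
So the whole conjunction is unsatisfiable.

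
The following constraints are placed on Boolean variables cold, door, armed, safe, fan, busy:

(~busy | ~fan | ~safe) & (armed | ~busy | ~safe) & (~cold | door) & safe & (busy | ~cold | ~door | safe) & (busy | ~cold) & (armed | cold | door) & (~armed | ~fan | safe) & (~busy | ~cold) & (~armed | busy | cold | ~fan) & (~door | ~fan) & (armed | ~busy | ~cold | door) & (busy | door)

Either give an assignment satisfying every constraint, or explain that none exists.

Unit clause (safe) forces safe = True.
Try cold = True:
  (~cold | door) forces door = True.
  (busy | ~cold) forces busy = True.
  clause (~busy | ~cold) is falsified — backtrack.
So cold = False.
Set door = True.
  then (~door | ~fan) forces fan = False.
Set armed = False.
  then (armed | ~busy | ~safe) forces busy = False.
All clauses satisfied.

cold = False, door = True, armed = False, safe = True, fan = False, busy = False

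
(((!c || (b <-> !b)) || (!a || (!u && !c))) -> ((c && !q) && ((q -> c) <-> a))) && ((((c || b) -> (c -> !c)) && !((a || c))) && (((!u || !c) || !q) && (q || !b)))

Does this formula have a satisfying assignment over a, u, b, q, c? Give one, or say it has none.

Case c = True: the conjunct (c || b) -> (c -> !c) becomes (True || b) -> (True -> False) = False.
Case c = False: the conjunct ((!c || (b <-> !b)) || (!a || (!u && !c))) -> ((c && !q) && ((q -> c) <-> a)) becomes (True || (!a || !u)) -> (False && (!q <-> a)) = False.
Both cases fail — unsatisfiable.

UNSATISFIABLE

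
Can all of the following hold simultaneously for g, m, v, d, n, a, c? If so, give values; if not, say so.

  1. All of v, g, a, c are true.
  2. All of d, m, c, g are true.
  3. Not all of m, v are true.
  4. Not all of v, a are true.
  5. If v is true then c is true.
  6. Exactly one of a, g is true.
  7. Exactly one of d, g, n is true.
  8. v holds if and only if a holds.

No satisfying assignment exists.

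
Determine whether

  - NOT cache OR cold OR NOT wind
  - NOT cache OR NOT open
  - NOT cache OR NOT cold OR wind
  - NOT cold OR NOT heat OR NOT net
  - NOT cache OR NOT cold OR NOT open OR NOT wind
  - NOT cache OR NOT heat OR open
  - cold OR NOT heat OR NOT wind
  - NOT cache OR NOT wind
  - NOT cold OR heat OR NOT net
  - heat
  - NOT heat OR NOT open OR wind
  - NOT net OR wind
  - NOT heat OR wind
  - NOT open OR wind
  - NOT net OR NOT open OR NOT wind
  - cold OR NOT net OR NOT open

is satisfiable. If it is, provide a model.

wind: True; cold: True; net: False; heat: True; cache: False; open: True

Unit clause (heat) forces heat = True.
In (NOT heat OR wind) only wind is left, so wind = True.
In (cold OR NOT heat OR NOT wind) only cold is left, so cold = True.
In (NOT cache OR NOT wind) only NOT cache is left, so cache = False.
In (NOT cold OR NOT heat OR NOT net) only NOT net is left, so net = False.
Set open = True.
All clauses satisfied.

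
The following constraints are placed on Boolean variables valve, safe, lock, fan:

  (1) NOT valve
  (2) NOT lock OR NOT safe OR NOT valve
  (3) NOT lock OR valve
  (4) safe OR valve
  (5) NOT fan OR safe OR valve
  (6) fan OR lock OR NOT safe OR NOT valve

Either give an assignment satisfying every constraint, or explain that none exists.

valve = False; safe = True; lock = False; fan = False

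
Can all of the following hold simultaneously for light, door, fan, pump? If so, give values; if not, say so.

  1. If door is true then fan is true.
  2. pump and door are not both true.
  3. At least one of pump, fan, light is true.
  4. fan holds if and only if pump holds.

light=T; door=F; fan=T; pump=T

  (1) door=F ⇒ fan: vacuous ✓
  (2) pump=T, door=F — not both ✓
  (3) {pump, fan, light}: 3 true — at least one ✓
  (4) fan=T, pump=T — same ✓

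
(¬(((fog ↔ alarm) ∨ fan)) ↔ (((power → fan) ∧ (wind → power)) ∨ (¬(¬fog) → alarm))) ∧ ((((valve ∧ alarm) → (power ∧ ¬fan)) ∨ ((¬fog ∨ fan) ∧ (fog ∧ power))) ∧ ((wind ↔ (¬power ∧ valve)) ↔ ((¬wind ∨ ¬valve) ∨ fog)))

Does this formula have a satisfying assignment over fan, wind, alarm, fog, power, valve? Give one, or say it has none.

fan = False, wind = False, alarm = False, fog = True, power = False, valve = False

  ¬(((fog ↔ alarm) ∨ fan)) ↔ (((power → fan) ∧ (wind → power)) ∨ (¬(¬fog) → alarm)) = True
    ¬(((fog ↔ alarm) ∨ fan)) = True
      (fog ↔ alarm) ∨ fan = False
        fog ↔ alarm = False
    ((power → fan) ∧ (wind → power)) ∨ (¬(¬fog) → alarm) = True
      (power → fan) ∧ (wind → power) = True
        power → fan = True
        wind → power = True
      ¬(¬fog) → alarm = False
        ¬(¬fog) = True
          ¬fog = False
  (((valve ∧ alarm) → (power ∧ ¬fan)) ∨ ((¬fog ∨ fan) ∧ (fog ∧ power))) ∧ ((wind ↔ (¬power ∧ valve)) ↔ ((¬wind ∨ ¬valve) ∨ fog)) = True
    ((valve ∧ alarm) → (power ∧ ¬fan)) ∨ ((¬fog ∨ fan) ∧ (fog ∧ power)) = True
      (valve ∧ alarm) → (power ∧ ¬fan) = True
        valve ∧ alarm = False
        power ∧ ¬fan = False
          ¬fan = True
      (¬fog ∨ fan) ∧ (fog ∧ power) = False
        ¬fog ∨ fan = False
          ¬fog = False
        fog ∧ power = False
    (wind ↔ (¬power ∧ valve)) ↔ ((¬wind ∨ ¬valve) ∨ fog) = True
      wind ↔ (¬power ∧ valve) = True
        ¬power ∧ valve = False
          ¬power = True
      (¬wind ∨ ¬valve) ∨ fog = True
        ¬wind ∨ ¬valve = True
          ¬wind = True
          ¬valve = True
Both conjuncts True, so the formula holds.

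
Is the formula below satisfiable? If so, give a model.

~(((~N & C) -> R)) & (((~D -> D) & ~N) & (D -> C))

N = False, D = True, C = True, R = False

  ~(((~N & C) -> R)) = True
    (~N & C) -> R = False
      ~N & C = True
        ~N = True
  ((~D -> D) & ~N) & (D -> C) = True
    (~D -> D) & ~N = True
      ~D -> D = True
        ~D = False
      ~N = True
    D -> C = True
Both conjuncts True, so the formula holds.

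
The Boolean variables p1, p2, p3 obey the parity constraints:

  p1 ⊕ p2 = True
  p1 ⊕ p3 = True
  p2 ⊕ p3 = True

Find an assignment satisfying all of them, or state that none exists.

UNSATISFIABLE

Adding constraints 1, 2, 3 mod 2: every variable appears an even number of times on the left, so the left side is 0.
But the right sides sum to 1 (mod 2). 0 ≠ 1 — the system is inconsistent.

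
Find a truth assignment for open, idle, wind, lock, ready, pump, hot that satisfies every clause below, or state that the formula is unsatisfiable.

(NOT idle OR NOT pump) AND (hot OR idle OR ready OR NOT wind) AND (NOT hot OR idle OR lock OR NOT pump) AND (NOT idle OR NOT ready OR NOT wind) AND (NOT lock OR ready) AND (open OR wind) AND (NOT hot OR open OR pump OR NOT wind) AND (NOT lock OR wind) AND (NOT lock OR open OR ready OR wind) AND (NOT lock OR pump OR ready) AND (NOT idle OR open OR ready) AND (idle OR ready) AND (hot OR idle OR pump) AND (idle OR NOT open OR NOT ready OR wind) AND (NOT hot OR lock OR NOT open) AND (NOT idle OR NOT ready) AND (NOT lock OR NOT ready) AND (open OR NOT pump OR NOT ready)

open = True, idle = False, wind = True, lock = False, ready = True, pump = True, hot = False

Set open = True.
Set idle = False.
  then (idle OR ready) forces ready = True.
  then (idle OR NOT open OR NOT ready OR wind) forces wind = True.
  then (NOT lock OR NOT ready) forces lock = False.
  then (NOT hot OR lock OR NOT open) forces hot = False.
  then (hot OR idle OR pump) forces pump = True.
All clauses satisfied.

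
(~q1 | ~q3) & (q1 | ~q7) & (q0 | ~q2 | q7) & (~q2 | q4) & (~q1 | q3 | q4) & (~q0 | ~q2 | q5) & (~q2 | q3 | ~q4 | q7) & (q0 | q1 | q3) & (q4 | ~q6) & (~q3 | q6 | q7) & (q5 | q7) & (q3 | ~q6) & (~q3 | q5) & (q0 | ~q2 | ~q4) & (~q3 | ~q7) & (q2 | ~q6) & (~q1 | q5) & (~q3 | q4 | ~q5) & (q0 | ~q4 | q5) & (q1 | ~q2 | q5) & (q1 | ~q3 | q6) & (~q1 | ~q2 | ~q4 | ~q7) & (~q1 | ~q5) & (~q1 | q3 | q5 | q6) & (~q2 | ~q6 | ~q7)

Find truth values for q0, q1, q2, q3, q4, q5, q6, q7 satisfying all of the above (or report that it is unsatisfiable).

Set q0 = True.
Try q1 = True:
  (~q1 | ~q3) forces q3 = False.
  (~q1 | q3 | q4) forces q4 = True.
  (q3 | ~q6) forces q6 = False.
  (~q1 | q5) forces q5 = True.
  clause (~q1 | ~q5) is falsified — backtrack.
So q1 = False.
  then (q1 | ~q7) forces q7 = False.
  then (q5 | q7) forces q5 = True.
Set q2 = True.
  then (~q2 | q4) forces q4 = True.
  then (~q2 | q3 | ~q4 | q7) forces q3 = True.
  then (~q3 | q6 | q7) forces q6 = True.
All clauses satisfied.

q0: True, q1: False, q2: True, q3: True, q4: True, q5: True, q6: True, q7: False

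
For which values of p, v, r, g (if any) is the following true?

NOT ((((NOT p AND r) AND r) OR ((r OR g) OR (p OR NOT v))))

p: False; v: True; r: False; g: False

  NOT ((((NOT p AND r) AND r) OR ((r OR g) OR (p OR NOT v)))) = True
    ((NOT p AND r) AND r) OR ((r OR g) OR (p OR NOT v)) = False
      (NOT p AND r) AND r = False
        NOT p AND r = False
          NOT p = True
      (r OR g) OR (p OR NOT v) = False
        r OR g = False
        p OR NOT v = False
          NOT v = False
The formula evaluates to True.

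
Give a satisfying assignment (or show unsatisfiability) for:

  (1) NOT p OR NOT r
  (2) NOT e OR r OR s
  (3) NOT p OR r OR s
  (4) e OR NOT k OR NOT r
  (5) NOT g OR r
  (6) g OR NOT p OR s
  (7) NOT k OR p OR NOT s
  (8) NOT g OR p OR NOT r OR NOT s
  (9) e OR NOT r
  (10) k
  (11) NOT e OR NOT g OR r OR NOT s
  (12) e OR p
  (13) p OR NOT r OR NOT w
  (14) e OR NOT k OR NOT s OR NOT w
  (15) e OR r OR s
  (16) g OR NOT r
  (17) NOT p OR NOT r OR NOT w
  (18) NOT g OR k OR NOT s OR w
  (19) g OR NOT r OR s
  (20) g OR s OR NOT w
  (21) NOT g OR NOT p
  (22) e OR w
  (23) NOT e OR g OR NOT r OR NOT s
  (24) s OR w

g: False; w: True; e: True; k: True; s: True; r: False; p: True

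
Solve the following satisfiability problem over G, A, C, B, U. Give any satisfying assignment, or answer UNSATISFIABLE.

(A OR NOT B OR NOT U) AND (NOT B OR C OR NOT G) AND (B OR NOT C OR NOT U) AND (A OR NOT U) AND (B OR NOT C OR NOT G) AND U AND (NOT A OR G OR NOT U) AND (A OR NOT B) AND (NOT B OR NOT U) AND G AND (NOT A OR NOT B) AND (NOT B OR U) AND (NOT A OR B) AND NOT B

Unsatisfiable

Case G = True:
  (U) forces U = True.
  (A OR NOT U) forces A = True.
  (NOT B OR NOT U) forces B = False.
  Clause (NOT A OR B) is falsified — contradiction.
Case G = False:
  Clause (G) is falsified — contradiction.
Both cases fail, so the formula is unsatisfiable.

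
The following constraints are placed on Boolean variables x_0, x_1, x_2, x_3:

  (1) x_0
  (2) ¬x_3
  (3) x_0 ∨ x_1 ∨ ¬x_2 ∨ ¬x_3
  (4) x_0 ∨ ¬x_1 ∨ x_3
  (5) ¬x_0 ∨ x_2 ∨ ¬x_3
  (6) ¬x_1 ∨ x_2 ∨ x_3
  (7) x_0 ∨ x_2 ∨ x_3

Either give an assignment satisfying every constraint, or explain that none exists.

x_0=T; x_1=F; x_2=F; x_3=F

Unit clause (x_0) forces x_0 = True.
Unit clause (¬x_3) forces x_3 = False.
Set x_1 = False.
Set x_2 = False.
Check each clause:
  (x_0): x_0 holds.
  (¬x_3): ¬x_3 holds.
  (x_0 ∨ x_1 ∨ ¬x_2 ∨ ¬x_3): x_0 holds.
  (x_0 ∨ ¬x_1 ∨ x_3): x_0 holds.
  (¬x_0 ∨ x_2 ∨ ¬x_3): ¬x_3 holds.
  (¬x_1 ∨ x_2 ∨ x_3): ¬x_1 holds.
  (x_0 ∨ x_2 ∨ x_3): x_0 holds.
All clauses satisfied.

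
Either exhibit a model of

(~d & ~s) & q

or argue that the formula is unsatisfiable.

d = False, q = True, s = False

  ~d & ~s = True
    ~d = True
    ~s = True
Both conjuncts True, so the formula holds.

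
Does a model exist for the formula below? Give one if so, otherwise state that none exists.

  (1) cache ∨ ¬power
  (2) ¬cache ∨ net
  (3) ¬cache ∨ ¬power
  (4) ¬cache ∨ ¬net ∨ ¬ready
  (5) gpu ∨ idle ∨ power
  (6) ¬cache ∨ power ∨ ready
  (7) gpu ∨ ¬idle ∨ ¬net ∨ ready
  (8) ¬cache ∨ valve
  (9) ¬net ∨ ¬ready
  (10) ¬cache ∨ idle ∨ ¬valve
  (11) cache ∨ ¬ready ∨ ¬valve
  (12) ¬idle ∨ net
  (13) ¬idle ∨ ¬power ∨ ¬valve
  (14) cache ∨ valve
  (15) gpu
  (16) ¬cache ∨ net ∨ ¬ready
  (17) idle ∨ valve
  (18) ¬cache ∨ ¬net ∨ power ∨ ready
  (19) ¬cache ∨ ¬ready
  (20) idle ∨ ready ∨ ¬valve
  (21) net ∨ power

Unit clause (gpu) forces gpu = True.
Try valve = False:
  (¬cache ∨ valve) forces cache = False.
  clause (cache ∨ valve) is falsified — backtrack.
So valve = True.
Set idle = True.
  then (¬idle ∨ net) forces net = True.
  then (¬idle ∨ ¬power ∨ ¬valve) forces power = False.
  then (¬net ∨ ¬ready) forces ready = False.
  then (¬cache ∨ ¬net ∨ power ∨ ready) forces cache = False.
All clauses satisfied.

valve = True; idle = True; ready = False; net = True; power = False; cache = False; gpu = True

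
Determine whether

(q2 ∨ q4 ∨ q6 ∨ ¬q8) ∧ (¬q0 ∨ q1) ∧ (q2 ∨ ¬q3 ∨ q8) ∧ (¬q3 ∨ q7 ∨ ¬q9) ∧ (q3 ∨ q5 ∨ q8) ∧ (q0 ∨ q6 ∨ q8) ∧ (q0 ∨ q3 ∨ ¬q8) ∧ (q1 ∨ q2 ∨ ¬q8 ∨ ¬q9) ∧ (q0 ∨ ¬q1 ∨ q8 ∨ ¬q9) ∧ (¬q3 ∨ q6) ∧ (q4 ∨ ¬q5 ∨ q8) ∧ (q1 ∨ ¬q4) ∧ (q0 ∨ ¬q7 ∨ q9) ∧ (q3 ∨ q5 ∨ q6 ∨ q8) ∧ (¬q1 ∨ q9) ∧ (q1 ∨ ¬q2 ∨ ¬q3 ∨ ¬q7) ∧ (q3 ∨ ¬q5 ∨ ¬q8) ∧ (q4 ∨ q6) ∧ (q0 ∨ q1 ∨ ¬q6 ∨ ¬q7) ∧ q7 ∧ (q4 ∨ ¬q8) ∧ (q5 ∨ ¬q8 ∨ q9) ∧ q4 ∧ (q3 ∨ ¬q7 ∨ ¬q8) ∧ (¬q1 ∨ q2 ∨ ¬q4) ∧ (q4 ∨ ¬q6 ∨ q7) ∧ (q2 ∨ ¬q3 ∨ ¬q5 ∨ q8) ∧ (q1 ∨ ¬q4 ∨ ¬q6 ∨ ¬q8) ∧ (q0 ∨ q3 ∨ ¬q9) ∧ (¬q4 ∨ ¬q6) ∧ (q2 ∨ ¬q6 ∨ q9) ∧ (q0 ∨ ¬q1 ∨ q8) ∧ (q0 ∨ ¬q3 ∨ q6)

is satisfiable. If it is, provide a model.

Unit clause (q7) forces q7 = True.
Unit clause (q4) forces q4 = True.
In (¬q4 ∨ ¬q6) only ¬q6 is left, so q6 = False.
In (¬q3 ∨ q6) only ¬q3 is left, so q3 = False.
In (q1 ∨ ¬q4) only q1 is left, so q1 = True.
In (¬q1 ∨ q9) only q9 is left, so q9 = True.
In (q3 ∨ ¬q7 ∨ ¬q8) only ¬q8 is left, so q8 = False.
In (¬q1 ∨ q2 ∨ ¬q4) only q2 is left, so q2 = True.
In (q0 ∨ q3 ∨ ¬q9) only q0 is left, so q0 = True.
In (q3 ∨ q5 ∨ q8) only q5 is left, so q5 = True.
All clauses satisfied.

q0 = True, q1 = True, q2 = True, q3 = False, q4 = True, q5 = True, q6 = False, q7 = True, q8 = False, q9 = True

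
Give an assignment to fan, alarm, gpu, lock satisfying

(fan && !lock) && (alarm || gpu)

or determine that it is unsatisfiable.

fan: True; alarm: True; gpu: True; lock: False

  fan && !lock = True
    !lock = True
  alarm || gpu = True
Both conjuncts True, so the formula holds.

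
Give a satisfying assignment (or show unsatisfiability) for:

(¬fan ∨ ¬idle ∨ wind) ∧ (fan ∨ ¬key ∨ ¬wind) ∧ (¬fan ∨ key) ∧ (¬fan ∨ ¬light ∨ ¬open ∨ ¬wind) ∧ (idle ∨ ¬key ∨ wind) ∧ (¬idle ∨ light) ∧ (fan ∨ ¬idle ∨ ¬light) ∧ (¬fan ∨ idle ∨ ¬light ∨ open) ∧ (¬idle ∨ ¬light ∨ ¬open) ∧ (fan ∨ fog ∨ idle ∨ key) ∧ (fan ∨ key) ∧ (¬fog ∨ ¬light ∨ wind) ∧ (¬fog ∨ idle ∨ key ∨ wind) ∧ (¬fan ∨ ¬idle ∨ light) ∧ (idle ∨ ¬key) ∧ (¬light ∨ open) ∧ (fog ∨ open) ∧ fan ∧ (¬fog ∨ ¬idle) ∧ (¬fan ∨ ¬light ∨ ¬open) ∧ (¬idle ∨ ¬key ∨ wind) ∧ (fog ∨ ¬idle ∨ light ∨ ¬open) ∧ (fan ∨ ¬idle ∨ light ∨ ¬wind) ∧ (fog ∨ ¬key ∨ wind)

The formula is unsatisfiable.

Case fan = True:
  (¬fan ∨ key) forces key = True.
  (idle ∨ ¬key) forces idle = True.
  (¬fan ∨ ¬idle ∨ wind) forces wind = True.
  (¬idle ∨ light) forces light = True.
  (¬fan ∨ ¬light ∨ ¬open ∨ ¬wind) forces open = False.
  Clause (¬light ∨ open) is falsified — contradiction.
Case fan = False:
  Clause (fan) is falsified — contradiction.
Both cases fail, so the formula is unsatisfiable.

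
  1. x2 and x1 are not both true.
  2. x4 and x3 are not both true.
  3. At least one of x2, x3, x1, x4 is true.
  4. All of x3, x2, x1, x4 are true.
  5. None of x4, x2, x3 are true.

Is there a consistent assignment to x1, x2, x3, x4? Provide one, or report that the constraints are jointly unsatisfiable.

Case x2 = True:
  Constraint (5) is violated (x2=T) — contradiction.
Case x2 = False:
  Constraint (4) is violated (x2=F) — contradiction.
Both cases fail — unsatisfiable.

Unsatisfiable — no assignment works.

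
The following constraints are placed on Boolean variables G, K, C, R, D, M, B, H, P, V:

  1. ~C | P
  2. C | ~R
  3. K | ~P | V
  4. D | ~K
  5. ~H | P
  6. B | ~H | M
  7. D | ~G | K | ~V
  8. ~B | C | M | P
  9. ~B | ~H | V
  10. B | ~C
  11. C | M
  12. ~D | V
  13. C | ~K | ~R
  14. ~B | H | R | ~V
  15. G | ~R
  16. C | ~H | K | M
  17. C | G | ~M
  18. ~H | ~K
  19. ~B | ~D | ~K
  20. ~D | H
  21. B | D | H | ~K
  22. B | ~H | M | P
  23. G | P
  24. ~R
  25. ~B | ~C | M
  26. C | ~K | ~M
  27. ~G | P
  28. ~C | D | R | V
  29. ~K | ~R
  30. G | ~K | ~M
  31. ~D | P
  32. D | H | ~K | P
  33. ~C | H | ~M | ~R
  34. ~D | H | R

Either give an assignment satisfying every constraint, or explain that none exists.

Unit clause (~R) forces R = False.
Set G = True.
  then (~G | P) forces P = True.
Try K = True:
  (D | ~K) forces D = True.
  (~D | V) forces V = True.
  (~H | ~K) forces H = False.
  clause (~D | H) is falsified — backtrack.
So K = False.
  then (K | ~P | V) forces V = True.
  then (D | ~G | K | ~V) forces D = True.
  then (~D | H) forces H = True.
Set C = False.
  then (C | M) forces M = True.
Set B = True.
All clauses satisfied.

G: True, K: False, C: False, R: False, D: True, M: True, B: True, H: True, P: True, V: True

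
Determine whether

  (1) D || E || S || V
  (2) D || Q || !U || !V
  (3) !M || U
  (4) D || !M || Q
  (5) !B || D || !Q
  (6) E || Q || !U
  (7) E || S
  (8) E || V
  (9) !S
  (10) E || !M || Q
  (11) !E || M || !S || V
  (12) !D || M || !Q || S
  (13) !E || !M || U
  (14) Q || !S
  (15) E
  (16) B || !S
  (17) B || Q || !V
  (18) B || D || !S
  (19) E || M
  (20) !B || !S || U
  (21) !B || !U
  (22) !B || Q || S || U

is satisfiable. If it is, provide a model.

Unit clause (!S) forces S = False.
Unit clause (E) forces E = True.
Try B = True:
  (!B || !U) forces U = False.
  (!M || U) forces M = False.
  (!B || Q || S || U) forces Q = True.
  (!B || D || !Q) forces D = True.
  clause (!D || M || !Q || S) is falsified — backtrack.
So B = False.
Set D = True.
Set U = True.
Set Q = True.
  then (!D || M || !Q || S) forces M = True.
Set V = True.
All clauses satisfied.

B = False, E = True, S = False, D = True, U = True, Q = True, M = True, V = True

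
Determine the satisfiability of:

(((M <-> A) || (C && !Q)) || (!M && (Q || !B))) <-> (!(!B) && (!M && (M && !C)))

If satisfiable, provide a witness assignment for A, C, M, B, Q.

A=F; C=T; M=T; B=T; Q=T

  (((M <-> A) || (C && !Q)) || (!M && (Q || !B))) <-> (!(!B) && (!M && (M && !C))) = True
    ((M <-> A) || (C && !Q)) || (!M && (Q || !B)) = False
      (M <-> A) || (C && !Q) = False
        M <-> A = False
        C && !Q = False
          !Q = False
      !M && (Q || !B) = False
        !M = False
        Q || !B = True
          !B = False
    !(!B) && (!M && (M && !C)) = False
      !(!B) = True
        !B = False
      !M && (M && !C) = False
        !M = False
        M && !C = False
          !C = False
The formula evaluates to True.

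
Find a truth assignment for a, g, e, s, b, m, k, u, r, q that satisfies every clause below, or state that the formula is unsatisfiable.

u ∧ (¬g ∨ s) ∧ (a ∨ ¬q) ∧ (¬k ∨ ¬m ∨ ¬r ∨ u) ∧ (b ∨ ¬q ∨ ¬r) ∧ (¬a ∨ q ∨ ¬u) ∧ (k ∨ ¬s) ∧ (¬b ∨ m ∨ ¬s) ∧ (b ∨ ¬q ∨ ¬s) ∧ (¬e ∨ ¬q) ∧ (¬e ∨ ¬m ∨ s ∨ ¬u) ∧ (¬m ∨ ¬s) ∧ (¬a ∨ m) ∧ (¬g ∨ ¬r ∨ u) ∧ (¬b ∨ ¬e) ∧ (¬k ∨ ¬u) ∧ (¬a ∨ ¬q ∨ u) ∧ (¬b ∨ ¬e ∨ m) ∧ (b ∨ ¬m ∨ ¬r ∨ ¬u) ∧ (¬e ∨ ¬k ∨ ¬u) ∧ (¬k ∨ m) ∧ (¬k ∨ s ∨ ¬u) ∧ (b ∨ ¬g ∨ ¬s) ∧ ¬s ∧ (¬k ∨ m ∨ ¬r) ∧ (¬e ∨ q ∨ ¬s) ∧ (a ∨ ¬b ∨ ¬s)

a: True; g: False; e: False; s: False; b: True; m: True; k: False; u: True; r: True; q: True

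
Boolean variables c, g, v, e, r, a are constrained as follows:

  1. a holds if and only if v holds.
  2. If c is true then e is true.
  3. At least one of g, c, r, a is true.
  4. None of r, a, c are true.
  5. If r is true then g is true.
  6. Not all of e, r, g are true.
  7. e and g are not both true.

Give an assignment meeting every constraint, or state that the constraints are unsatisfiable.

c=F, g=T, v=F, e=F, r=F, a=F

  (1) a=F, v=F — same ✓
  (2) c=F ⇒ e: vacuous ✓
  (3) {g, c, r, a}: 1 true — at least one ✓
  (4) {r, a, c}: 0 true — none ✓
  (5) r=F ⇒ g: vacuous ✓
  (6) {e, r, g}: 1/3 true — not all ✓
  (7) e=F, g=T — not both ✓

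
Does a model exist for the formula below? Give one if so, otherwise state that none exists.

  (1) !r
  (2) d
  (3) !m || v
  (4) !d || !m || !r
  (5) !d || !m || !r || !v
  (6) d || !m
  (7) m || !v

r=F, v=T, m=T, d=T

Unit clause (!r) forces r = False.
Unit clause (d) forces d = True.
Set v = True.
  then (m || !v) forces m = True.
Check each clause:
  (!r): !r holds.
  (d): d holds.
  (!m || v): v holds.
  (!d || !m || !r): !r holds.
  (!d || !m || !r || !v): !r holds.
  (d || !m): d holds.
  (m || !v): m holds.
All clauses satisfied.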